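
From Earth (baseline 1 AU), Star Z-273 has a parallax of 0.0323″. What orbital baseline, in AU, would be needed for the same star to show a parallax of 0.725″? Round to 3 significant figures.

Parallax scales linearly with baseline: p ∝ B, so B = p_target / p_Earth × 1 AU.
B = 0.725 / 0.0323 = 22.446 AU.

22.4 AU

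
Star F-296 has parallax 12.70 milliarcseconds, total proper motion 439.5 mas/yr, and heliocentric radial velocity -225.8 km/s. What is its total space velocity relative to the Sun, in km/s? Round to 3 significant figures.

d = 1/p = 1/0.01270″ = 78.74 pc.
μ = 439.5 mas/yr = 0.4395 ″/yr.
v_t = 4.740 μ d = 4.740 × 0.4395 × 78.74 = 164.03 km/s.
v = √(v_r² + v_t²) = √((-225.8)² + 164.03²) = √77891.5 = 279.09 km/s.

279 km/s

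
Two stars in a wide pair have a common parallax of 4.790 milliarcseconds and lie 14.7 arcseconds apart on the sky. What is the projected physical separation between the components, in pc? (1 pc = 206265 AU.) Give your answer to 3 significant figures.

d = 1/p = 1/0.004790″ = 208.77 pc.
At distance d (pc), an angle of θ arcsec spans θ·d AU: s = 14.7 × 208.77 = 3068.9 AU.
= 3068.9 / 206265 = 0.014878 pc.

0.0149 pc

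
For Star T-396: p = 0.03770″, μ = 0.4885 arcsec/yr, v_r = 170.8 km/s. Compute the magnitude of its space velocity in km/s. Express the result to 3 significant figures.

d = 1/p = 1/0.03770″ = 26.525 pc.
v_t = 4.740 μ d = 4.740 × 0.4885 × 26.525 = 61.418 km/s.
v = √(v_r² + v_t²) = √(170.8² + 61.418²) = √32944.8 = 181.51 km/s.

182 km/s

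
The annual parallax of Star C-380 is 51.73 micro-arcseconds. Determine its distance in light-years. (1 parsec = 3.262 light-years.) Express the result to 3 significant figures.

p = 51.73 micro-arcseconds = 0.00005173 arcsec.
d = 1/p = 1/0.00005173 = 19331 pc.
In light-years: 19331 × 3.262 = 63058 ly.

63100 light years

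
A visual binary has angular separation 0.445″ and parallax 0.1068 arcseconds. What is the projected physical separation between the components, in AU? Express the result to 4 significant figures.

4.167 AU

d = 1/p = 1/0.1068″ = 9.3633 pc.
At distance d (pc), an angle of θ arcsec spans θ·d AU: s = 0.445 × 9.3633 = 4.1667 AU.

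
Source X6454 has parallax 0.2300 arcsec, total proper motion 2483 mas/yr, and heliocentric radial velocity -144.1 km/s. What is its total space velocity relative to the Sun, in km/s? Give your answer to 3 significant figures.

153 km/s

d = 1/p = 1/0.2300″ = 4.3478 pc.
μ = 2483 mas/yr = 2.483 ″/yr.
v_t = 4.740 μ d = 4.740 × 2.483 × 4.3478 = 51.171 km/s.
v = √(v_r² + v_t²) = √((-144.1)² + 51.171²) = √23383.3 = 152.92 km/s.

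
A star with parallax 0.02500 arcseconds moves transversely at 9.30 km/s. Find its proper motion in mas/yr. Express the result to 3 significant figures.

d = 1/p = 1/0.02500″ = 40 pc.
μ = v_t / (4.74 d) = 9.30 / (4.74 × 40) = 9.30 / 189.6 = 0.049051 ″/yr = 49.051 mas/yr.

49.1 mas/yr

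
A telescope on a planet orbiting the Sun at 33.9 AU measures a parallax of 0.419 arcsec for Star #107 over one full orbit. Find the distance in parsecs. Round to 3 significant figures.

With baseline B (in AU) and parallax p (in arcsec), d = B/p parsecs.
d = 33.9 / 0.419 = 80.907 pc.

80.9 pc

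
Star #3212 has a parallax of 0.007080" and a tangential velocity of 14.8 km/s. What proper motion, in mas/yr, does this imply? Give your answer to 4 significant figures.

d = 1/p = 1/0.007080″ = 141.24 pc.
μ = v_t / (4.74 d) = 14.8 / (4.74 × 141.24) = 14.8 / 669.48 = 0.022107 ″/yr = 22.107 mas/yr.

22.11 mas/yr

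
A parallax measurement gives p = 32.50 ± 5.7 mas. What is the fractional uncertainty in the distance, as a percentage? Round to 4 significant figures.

17.54%

For d = 1/p, |σ_d/d| = |σ_p/p|.
σ_p/p = 5.7 / 32.50 = 0.17538 = 17.538%.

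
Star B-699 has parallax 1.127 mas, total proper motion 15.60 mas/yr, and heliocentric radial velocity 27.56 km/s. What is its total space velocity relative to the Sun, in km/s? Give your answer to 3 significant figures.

71.2 km/s

d = 1/p = 1/0.001127″ = 887.31 pc.
μ = 15.60 mas/yr = 0.01560 ″/yr.
v_t = 4.740 μ d = 4.740 × 0.01560 × 887.31 = 65.611 km/s.
v = √(v_r² + v_t²) = √(27.56² + 65.611²) = √5064.36 = 71.164 km/s.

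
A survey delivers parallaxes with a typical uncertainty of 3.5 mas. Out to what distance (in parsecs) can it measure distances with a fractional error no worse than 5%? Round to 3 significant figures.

σ_d/d = σ_p/p, so the condition is σ_p/p ≤ 0.05, i.e. p ≥ σ_p/0.05.
p_min = 3.5/0.05 = 70 mas = 0.07 arcsec.
d_max = 1/p_min = 1/0.07 = 14.286 pc.

14.3 pc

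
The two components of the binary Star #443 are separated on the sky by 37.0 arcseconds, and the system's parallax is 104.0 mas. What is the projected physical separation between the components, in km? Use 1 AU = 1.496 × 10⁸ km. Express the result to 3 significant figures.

d = 1/p = 1/0.1040″ = 9.6154 pc.
At distance d (pc), an angle of θ arcsec spans θ·d AU: s = 37.0 × 9.6154 = 355.77 AU.
= 355.77 × 1.496 × 10⁸ km = 5.3223 × 10^10 km.

5.32 × 10^10 km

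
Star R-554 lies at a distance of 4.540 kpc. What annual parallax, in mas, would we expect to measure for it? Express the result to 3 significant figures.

0.220 mas

d = 4.540 kpc = 4540 pc.
p = 1/d = 1/4540 = 0.00022026 arcsec.
= 0.00022026 × 1000 = 0.22026 mas.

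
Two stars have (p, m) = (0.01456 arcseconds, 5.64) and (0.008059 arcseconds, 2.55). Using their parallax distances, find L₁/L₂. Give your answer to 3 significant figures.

L₁/L₂ = 0.0178

d₁ = 1/p₁ = 1/0.01456″ = 68.681 pc; d₂ = 1/p₂ = 1/0.008059″ = 124.08 pc.
M₁ = m₁ − 5 log₁₀ d₁ + 5 = 5.64 − 9.1842 + 5 = 1.4558.
M₂ = 2.55 − 10.4685 + 5 = -2.9185.
L₁/L₂ = 10^(0.4(M₂ − M₁)) = 10^(0.4 × (-4.3743)) = 10^(-1.74972) = 0.017794.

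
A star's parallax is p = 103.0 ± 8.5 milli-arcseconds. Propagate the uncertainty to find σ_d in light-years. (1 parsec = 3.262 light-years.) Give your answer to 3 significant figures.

2.61 ly

d = 1/p, so σ_d = σ_p / p².
σ_d = 0.00850 / (0.1030)² = 0.00850 / 0.010609 = 0.80121 pc = 0.80121 × 3.262 ly = 2.6135 ly.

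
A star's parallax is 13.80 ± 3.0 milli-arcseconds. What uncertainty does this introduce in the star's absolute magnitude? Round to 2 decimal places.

M = m − 5 log₁₀ d + 5 = m + 5 log₁₀ p + 5, so ∂M/∂p = 5/(p ln 10).
σ_M = (5/ln 10) · (σ_p/p) = 2.1715 × 3.0/13.80 = 2.1715 × 0.21739 = 0.47206.

σ_M = 0.47 mag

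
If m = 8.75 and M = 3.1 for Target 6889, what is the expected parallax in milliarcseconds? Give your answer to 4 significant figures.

7.413 mas

m − M = 8.75 − 3.1 = 5.65.
d = 10^((m−M)/5 + 1) = 10^2.130 = 134.9 pc.
p = 1/d = 1/134.9 = 0.0074129 arcsec = 7.4129 mas.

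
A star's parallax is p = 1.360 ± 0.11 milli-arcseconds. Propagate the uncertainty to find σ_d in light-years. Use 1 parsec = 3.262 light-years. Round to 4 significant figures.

d = 1/p, so σ_d = σ_p / p².
σ_d = 0.000110 / (0.001360)² = 0.000110 / 0.0000018496 = 59.472 pc = 59.472 × 3.262 ly = 194 ly.

194.0 ly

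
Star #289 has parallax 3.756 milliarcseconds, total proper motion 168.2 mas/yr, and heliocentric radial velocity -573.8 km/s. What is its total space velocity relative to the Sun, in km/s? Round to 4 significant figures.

d = 1/p = 1/0.003756″ = 266.24 pc.
μ = 168.2 mas/yr = 0.1682 ″/yr.
v_t = 4.740 μ d = 4.740 × 0.1682 × 266.24 = 212.26 km/s.
v = √(v_r² + v_t²) = √((-573.8)² + 212.26²) = √374301 = 611.8 km/s.

611.8 km/s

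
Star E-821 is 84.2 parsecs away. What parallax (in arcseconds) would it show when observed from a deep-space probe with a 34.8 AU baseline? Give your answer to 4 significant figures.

0.4133 arcsec

p (arcsec) = B (AU) / d (pc).
p = 34.8 / 84.2 = 0.4133 arcsec.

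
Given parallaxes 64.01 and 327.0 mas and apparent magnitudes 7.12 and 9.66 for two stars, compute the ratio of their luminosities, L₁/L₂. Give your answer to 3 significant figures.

d₁ = 1/p₁ = 1/0.06401″ = 15.623 pc; d₂ = 1/p₂ = 1/0.3270″ = 3.0581 pc.
M₁ = m₁ − 5 log₁₀ d₁ + 5 = 7.12 − 5.9688 + 5 = 6.1512.
M₂ = 9.66 − 2.4273 + 5 = 12.2327.
L₁/L₂ = 10^(0.4(M₂ − M₁)) = 10^(0.4 × 6.0815) = 10^2.43260 = 270.77.

L₁/L₂ = 271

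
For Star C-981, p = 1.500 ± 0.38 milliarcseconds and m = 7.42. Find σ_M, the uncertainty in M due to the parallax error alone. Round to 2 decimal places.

M = m − 5 log₁₀ d + 5 = m + 5 log₁₀ p + 5, so ∂M/∂p = 5/(p ln 10).
σ_M = (5/ln 10) · (σ_p/p) = 2.1715 × 0.38/1.500 = 2.1715 × 0.25333 = 0.55011.

σ_M = 0.55 mag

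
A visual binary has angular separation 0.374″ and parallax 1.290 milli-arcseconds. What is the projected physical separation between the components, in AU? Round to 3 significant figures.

d = 1/p = 1/0.001290″ = 775.19 pc.
At distance d (pc), an angle of θ arcsec spans θ·d AU: s = 0.374 × 775.19 = 289.92 AU.

290 AU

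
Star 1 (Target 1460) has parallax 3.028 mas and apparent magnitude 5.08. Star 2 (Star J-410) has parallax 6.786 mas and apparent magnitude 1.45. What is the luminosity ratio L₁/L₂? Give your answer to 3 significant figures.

L₁/L₂ = 0.177

d₁ = 1/p₁ = 1/0.003028″ = 330.25 pc; d₂ = 1/p₂ = 1/0.006786″ = 147.36 pc.
M₁ = m₁ − 5 log₁₀ d₁ + 5 = 5.08 − 12.5942 + 5 = -2.5142.
M₂ = 1.45 − 10.8419 + 5 = -4.3919.
L₁/L₂ = 10^(0.4(M₂ − M₁)) = 10^(0.4 × (-1.8777)) = 10^(-0.75108) = 0.17739.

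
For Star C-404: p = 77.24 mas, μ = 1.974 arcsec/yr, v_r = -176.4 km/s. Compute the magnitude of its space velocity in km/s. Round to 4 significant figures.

d = 1/p = 1/0.07724″ = 12.947 pc.
v_t = 4.740 μ d = 4.740 × 1.974 × 12.947 = 121.14 km/s.
v = √(v_r² + v_t²) = √((-176.4)² + 121.14²) = √45791.9 = 213.99 km/s.

214.0 km/s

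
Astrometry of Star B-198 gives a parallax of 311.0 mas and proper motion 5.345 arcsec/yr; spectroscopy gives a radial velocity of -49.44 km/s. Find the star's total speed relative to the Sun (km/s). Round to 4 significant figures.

95.29 km/s

d = 1/p = 1/0.3110″ = 3.2154 pc.
v_t = 4.740 μ d = 4.740 × 5.345 × 3.2154 = 81.463 km/s.
v = √(v_r² + v_t²) = √((-49.44)² + 81.463²) = √9080.53 = 95.292 km/s.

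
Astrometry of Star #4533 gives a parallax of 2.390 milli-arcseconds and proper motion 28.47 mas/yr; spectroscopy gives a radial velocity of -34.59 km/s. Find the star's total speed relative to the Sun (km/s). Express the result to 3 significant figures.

d = 1/p = 1/0.002390″ = 418.41 pc.
μ = 28.47 mas/yr = 0.02847 ″/yr.
v_t = 4.740 μ d = 4.740 × 0.02847 × 418.41 = 56.464 km/s.
v = √(v_r² + v_t²) = √((-34.59)² + 56.464²) = √4384.65 = 66.217 km/s.

66.2 km/s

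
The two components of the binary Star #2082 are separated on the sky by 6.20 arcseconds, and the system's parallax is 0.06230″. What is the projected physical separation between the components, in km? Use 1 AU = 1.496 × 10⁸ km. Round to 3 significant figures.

1.49 × 10^10 km

d = 1/p = 1/0.06230″ = 16.051 pc.
At distance d (pc), an angle of θ arcsec spans θ·d AU: s = 6.20 × 16.051 = 99.516 AU.
= 99.516 × 1.496 × 10⁸ km = 1.4888 × 10^10 km.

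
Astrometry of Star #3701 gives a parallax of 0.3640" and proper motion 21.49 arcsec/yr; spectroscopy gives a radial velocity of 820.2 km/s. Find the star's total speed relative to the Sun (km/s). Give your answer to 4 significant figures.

866.6 km/s

d = 1/p = 1/0.3640″ = 2.7473 pc.
v_t = 4.740 μ d = 4.740 × 21.49 × 2.7473 = 279.85 km/s.
v = √(v_r² + v_t²) = √(820.2² + 279.85²) = √751044 = 866.63 km/s.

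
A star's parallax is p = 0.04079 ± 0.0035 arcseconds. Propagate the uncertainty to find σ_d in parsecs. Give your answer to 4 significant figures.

d = 1/p, so σ_d = σ_p / p².
σ_d = 0.00350 / (0.04079)² = 0.00350 / 0.0016638 = 2.1036 pc.

2.104 pc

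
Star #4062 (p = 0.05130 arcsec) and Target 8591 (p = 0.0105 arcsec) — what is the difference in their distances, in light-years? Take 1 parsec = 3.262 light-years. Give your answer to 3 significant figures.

d_A = 1/0.05130″ = 19.493 pc; d_B = 1/0.01050″ = 95.238 pc.
|d_B − d_A| = |95.238 − 19.493| = 75.745 pc = 75.745 × 3.262 ly = 247.08 ly.

247 ly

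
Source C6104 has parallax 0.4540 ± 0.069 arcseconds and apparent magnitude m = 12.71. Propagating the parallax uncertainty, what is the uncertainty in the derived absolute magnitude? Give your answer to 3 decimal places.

M = m − 5 log₁₀ d + 5 = m + 5 log₁₀ p + 5, so ∂M/∂p = 5/(p ln 10).
σ_M = (5/ln 10) · (σ_p/p) = 2.1715 × 0.069/0.4540 = 2.1715 × 0.15198 = 0.33002.

σ_M = 0.330 mag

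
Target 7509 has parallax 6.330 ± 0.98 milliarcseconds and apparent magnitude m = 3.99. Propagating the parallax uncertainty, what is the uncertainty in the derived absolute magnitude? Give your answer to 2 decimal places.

M = m − 5 log₁₀ d + 5 = m + 5 log₁₀ p + 5, so ∂M/∂p = 5/(p ln 10).
σ_M = (5/ln 10) · (σ_p/p) = 2.1715 × 0.98/6.330 = 2.1715 × 0.15482 = 0.33619.

σ_M = 0.34 mag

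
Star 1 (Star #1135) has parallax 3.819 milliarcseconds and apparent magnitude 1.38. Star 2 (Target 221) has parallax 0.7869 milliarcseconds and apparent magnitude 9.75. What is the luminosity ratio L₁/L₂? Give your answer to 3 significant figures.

L₁/L₂ = 94.6

d₁ = 1/p₁ = 1/0.003819″ = 261.85 pc; d₂ = 1/p₂ = 1/0.0007869″ = 1270.8 pc.
M₁ = m₁ − 5 log₁₀ d₁ + 5 = 1.38 − 12.0903 + 5 = -5.7103.
M₂ = 9.75 − 15.5204 + 5 = -0.7704.
L₁/L₂ = 10^(0.4(M₂ − M₁)) = 10^(0.4 × 4.9399) = 10^1.97596 = 94.615.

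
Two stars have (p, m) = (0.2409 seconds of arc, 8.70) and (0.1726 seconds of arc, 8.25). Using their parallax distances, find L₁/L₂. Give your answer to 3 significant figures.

d₁ = 1/p₁ = 1/0.2409″ = 4.1511 pc; d₂ = 1/p₂ = 1/0.1726″ = 5.7937 pc.
M₁ = m₁ − 5 log₁₀ d₁ + 5 = 8.70 − 3.0908 + 5 = 10.6092.
M₂ = 8.25 − 3.8148 + 5 = 9.4352.
L₁/L₂ = 10^(0.4(M₂ − M₁)) = 10^(0.4 × (-1.1740)) = 10^(-0.46960) = 0.33916.

L₁/L₂ = 0.339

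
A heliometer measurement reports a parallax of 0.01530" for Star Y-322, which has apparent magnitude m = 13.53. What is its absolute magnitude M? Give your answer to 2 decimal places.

d = 1/p = 1/0.01530″ = 65.359 pc.
m − M = 5 log₁₀(65.359) − 5 = 9.0765 − 5 = 4.0765.
M = m − (m − M) = 13.53 − 4.0765 = 9.45.

M = 9.45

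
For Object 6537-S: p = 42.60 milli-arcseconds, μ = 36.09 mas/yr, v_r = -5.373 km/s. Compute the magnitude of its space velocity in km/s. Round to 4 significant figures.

d = 1/p = 1/0.04260″ = 23.474 pc.
μ = 36.09 mas/yr = 0.03609 ″/yr.
v_t = 4.740 μ d = 4.740 × 0.03609 × 23.474 = 4.0156 km/s.
v = √(v_r² + v_t²) = √((-5.373)² + 4.0156²) = √44.9942 = 6.7078 km/s.

6.708 km/s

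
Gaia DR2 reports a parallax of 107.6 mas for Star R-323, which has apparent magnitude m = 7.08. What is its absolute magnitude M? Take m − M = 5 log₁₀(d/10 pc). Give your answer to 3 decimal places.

d = 1/p = 1/0.1076″ = 9.2937 pc.
m − M = 5 log₁₀(9.2937) − 5 = 4.8409 − 5 = -0.1591.
M = m − (m − M) = 7.08 − (-0.1591) = 7.239.

M = 7.239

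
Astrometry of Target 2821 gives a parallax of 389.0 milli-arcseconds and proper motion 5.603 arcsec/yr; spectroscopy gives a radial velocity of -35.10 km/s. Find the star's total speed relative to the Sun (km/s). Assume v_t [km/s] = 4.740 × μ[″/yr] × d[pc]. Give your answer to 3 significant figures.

d = 1/p = 1/0.3890″ = 2.5707 pc.
v_t = 4.740 μ d = 4.740 × 5.603 × 2.5707 = 68.273 km/s.
v = √(v_r² + v_t²) = √((-35.10)² + 68.273²) = √5893.21 = 76.767 km/s.

76.8 km/s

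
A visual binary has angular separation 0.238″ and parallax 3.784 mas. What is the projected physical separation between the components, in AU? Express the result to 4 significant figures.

d = 1/p = 1/0.003784″ = 264.27 pc.
At distance d (pc), an angle of θ arcsec spans θ·d AU: s = 0.238 × 264.27 = 62.896 AU.

62.90 AU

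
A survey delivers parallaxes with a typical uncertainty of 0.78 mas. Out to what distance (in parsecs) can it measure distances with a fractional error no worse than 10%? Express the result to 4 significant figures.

128.2 pc

σ_d/d = σ_p/p, so the condition is σ_p/p ≤ 0.10, i.e. p ≥ σ_p/0.10.
p_min = 0.78/0.10 = 7.8 mas = 0.0078 arcsec.
d_max = 1/p_min = 1/0.0078 = 128.21 pc.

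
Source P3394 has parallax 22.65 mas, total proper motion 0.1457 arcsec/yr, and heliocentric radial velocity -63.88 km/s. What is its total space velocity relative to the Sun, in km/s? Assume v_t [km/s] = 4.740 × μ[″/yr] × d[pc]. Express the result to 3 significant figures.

70.8 km/s

d = 1/p = 1/0.02265″ = 44.15 pc.
v_t = 4.740 μ d = 4.740 × 0.1457 × 44.15 = 30.491 km/s.
v = √(v_r² + v_t²) = √((-63.88)² + 30.491²) = √5010.36 = 70.784 km/s.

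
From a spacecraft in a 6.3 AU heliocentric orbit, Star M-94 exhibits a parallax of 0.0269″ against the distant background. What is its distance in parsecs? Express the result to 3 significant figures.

234 pc

With baseline B (in AU) and parallax p (in arcsec), d = B/p parsecs.
d = 6.3 / 0.0269 = 234.2 pc.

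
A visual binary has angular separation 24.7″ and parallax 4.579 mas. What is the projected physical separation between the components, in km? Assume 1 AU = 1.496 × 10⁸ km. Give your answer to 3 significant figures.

8.07 × 10^11 km

d = 1/p = 1/0.004579″ = 218.39 pc.
At distance d (pc), an angle of θ arcsec spans θ·d AU: s = 24.7 × 218.39 = 5394.2 AU.
= 5394.2 × 1.496 × 10⁸ km = 8.0697 × 10^11 km.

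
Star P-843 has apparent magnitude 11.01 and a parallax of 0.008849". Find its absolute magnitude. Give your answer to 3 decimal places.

M = 5.744

d = 1/p = 1/0.008849″ = 113.01 pc.
m − M = 5 log₁₀(113.01) − 5 = 10.2656 − 5 = 5.2656.
M = m − (m − M) = 11.01 − 5.2656 = 5.744.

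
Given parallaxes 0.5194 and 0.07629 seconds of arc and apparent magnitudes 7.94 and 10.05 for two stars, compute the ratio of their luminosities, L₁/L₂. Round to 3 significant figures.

L₁/L₂ = 0.151

d₁ = 1/p₁ = 1/0.5194″ = 1.9253 pc; d₂ = 1/p₂ = 1/0.07629″ = 13.108 pc.
M₁ = m₁ − 5 log₁₀ d₁ + 5 = 7.94 − 1.4225 + 5 = 11.5175.
M₂ = 10.05 − 5.5877 + 5 = 9.4623.
L₁/L₂ = 10^(0.4(M₂ − M₁)) = 10^(0.4 × (-2.0552)) = 10^(-0.82208) = 0.15063.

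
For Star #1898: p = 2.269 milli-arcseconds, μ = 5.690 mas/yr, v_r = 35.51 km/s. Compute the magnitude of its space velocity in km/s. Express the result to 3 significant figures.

37.4 km/s

d = 1/p = 1/0.002269″ = 440.72 pc.
μ = 5.690 mas/yr = 0.005690 ″/yr.
v_t = 4.740 μ d = 4.740 × 0.005690 × 440.72 = 11.886 km/s.
v = √(v_r² + v_t²) = √(35.51² + 11.886²) = √1402.24 = 37.446 km/s.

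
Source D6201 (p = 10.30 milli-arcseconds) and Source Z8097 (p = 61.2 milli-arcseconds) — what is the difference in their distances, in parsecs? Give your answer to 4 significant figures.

80.75 pc

d_A = 1/0.01030″ = 97.087 pc; d_B = 1/0.06120″ = 16.34 pc.
|d_B − d_A| = |16.34 − 97.087| = 80.747 pc.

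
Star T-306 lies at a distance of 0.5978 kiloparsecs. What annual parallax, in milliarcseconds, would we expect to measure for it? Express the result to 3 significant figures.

d = 0.5978 kpc = 597.8 pc.
p = 1/d = 1/597.8 = 0.0016728 arcsec.
= 0.0016728 × 1000 = 1.6728 mas.

1.67 mas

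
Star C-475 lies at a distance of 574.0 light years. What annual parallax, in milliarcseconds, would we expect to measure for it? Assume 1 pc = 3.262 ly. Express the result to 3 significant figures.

5.68 mas

d = 574.0 ly ÷ 3.262 = 175.97 pc.
p = 1/d = 1/175.97 = 0.0056828 arcsec.
= 0.0056828 × 1000 = 5.6828 mas.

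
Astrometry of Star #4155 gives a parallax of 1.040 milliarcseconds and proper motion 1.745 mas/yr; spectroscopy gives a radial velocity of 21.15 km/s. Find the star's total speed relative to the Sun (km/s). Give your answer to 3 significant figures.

d = 1/p = 1/0.001040″ = 961.54 pc.
μ = 1.745 mas/yr = 0.001745 ″/yr.
v_t = 4.740 μ d = 4.740 × 0.001745 × 961.54 = 7.9532 km/s.
v = √(v_r² + v_t²) = √(21.15² + 7.9532²) = √510.576 = 22.596 km/s.

22.6 km/s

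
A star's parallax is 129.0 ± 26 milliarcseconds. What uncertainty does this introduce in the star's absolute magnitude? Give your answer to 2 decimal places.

σ_M = 0.44 mag

M = m − 5 log₁₀ d + 5 = m + 5 log₁₀ p + 5, so ∂M/∂p = 5/(p ln 10).
σ_M = (5/ln 10) · (σ_p/p) = 2.1715 × 26/129.0 = 2.1715 × 0.20155 = 0.43767.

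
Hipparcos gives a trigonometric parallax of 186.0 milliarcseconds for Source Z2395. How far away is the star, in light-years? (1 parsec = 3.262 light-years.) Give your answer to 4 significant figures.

17.54 light years

p = 186.0 milliarcseconds = 0.1860 arcsec.
d = 1/p = 1/0.1860 = 5.3763 pc.
In light-years: 5.3763 × 3.262 = 17.537 ly.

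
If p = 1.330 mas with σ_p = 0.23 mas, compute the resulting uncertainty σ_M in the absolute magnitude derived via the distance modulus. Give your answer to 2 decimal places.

σ_M = 0.38 mag

M = m − 5 log₁₀ d + 5 = m + 5 log₁₀ p + 5, so ∂M/∂p = 5/(p ln 10).
σ_M = (5/ln 10) · (σ_p/p) = 2.1715 × 0.23/1.330 = 2.1715 × 0.17293 = 0.37552.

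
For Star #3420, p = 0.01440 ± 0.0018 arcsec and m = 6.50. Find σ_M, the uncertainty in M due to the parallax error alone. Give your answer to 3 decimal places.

σ_M = 0.271 mag

M = m − 5 log₁₀ d + 5 = m + 5 log₁₀ p + 5, so ∂M/∂p = 5/(p ln 10).
σ_M = (5/ln 10) · (σ_p/p) = 2.1715 × 0.0018/0.01440 = 2.1715 × 0.125 = 0.27144.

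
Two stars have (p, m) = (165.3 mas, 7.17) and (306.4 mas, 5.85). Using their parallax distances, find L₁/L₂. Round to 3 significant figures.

L₁/L₂ = 1.02

d₁ = 1/p₁ = 1/0.1653″ = 6.0496 pc; d₂ = 1/p₂ = 1/0.3064″ = 3.2637 pc.
M₁ = m₁ − 5 log₁₀ d₁ + 5 = 7.17 − 3.9086 + 5 = 8.2614.
M₂ = 5.85 − 2.5686 + 5 = 8.2814.
L₁/L₂ = 10^(0.4(M₂ − M₁)) = 10^(0.4 × 0.0200) = 10^0.00800 = 1.0186.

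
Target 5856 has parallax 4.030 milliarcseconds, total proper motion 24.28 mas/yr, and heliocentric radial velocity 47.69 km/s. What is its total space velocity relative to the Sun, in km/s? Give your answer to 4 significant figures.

55.59 km/s

d = 1/p = 1/0.004030″ = 248.14 pc.
μ = 24.28 mas/yr = 0.02428 ″/yr.
v_t = 4.740 μ d = 4.740 × 0.02428 × 248.14 = 28.558 km/s.
v = √(v_r² + v_t²) = √(47.69² + 28.558²) = √3089.9 = 55.587 km/s.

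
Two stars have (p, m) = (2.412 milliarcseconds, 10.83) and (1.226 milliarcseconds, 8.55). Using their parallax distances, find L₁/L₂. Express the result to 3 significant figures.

d₁ = 1/p₁ = 1/0.002412″ = 414.59 pc; d₂ = 1/p₂ = 1/0.001226″ = 815.66 pc.
M₁ = m₁ − 5 log₁₀ d₁ + 5 = 10.83 − 13.0881 + 5 = 2.7419.
M₂ = 8.55 − 14.5575 + 5 = -1.0075.
L₁/L₂ = 10^(0.4(M₂ − M₁)) = 10^(0.4 × (-3.7494)) = 10^(-1.49976) = 0.03164.

L₁/L₂ = 0.0316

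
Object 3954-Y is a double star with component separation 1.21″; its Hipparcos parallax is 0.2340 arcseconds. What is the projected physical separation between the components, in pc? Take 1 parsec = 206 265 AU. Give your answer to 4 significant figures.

2.507 × 10^-5 pc

d = 1/p = 1/0.2340″ = 4.2735 pc.
At distance d (pc), an angle of θ arcsec spans θ·d AU: s = 1.21 × 4.2735 = 5.1709 AU.
= 5.1709 / 206265 = 2.5069 × 10^-5 pc.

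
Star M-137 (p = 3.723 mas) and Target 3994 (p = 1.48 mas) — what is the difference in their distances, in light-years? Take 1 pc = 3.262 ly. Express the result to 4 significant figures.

d_A = 1/0.003723″ = 268.6 pc; d_B = 1/0.001480″ = 675.68 pc.
|d_B − d_A| = |675.68 − 268.6| = 407.08 pc = 407.08 × 3.262 ly = 1327.9 ly.

1328 ly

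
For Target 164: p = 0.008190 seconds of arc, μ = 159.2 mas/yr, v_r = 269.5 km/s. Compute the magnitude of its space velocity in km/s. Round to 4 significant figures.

284.8 km/s

d = 1/p = 1/0.008190″ = 122.1 pc.
μ = 159.2 mas/yr = 0.1592 ″/yr.
v_t = 4.740 μ d = 4.740 × 0.1592 × 122.1 = 92.138 km/s.
v = √(v_r² + v_t²) = √(269.5² + 92.138²) = √81119.7 = 284.82 km/s.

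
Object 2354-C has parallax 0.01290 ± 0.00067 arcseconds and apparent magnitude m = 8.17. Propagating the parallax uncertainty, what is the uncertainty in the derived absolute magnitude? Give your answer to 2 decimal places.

σ_M = 0.11 mag

M = m − 5 log₁₀ d + 5 = m + 5 log₁₀ p + 5, so ∂M/∂p = 5/(p ln 10).
σ_M = (5/ln 10) · (σ_p/p) = 2.1715 × 0.00067/0.01290 = 2.1715 × 0.051938 = 0.11278.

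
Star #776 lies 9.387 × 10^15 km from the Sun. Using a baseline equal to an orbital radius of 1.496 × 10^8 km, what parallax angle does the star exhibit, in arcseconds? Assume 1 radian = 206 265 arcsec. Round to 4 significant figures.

0.003287 arcsec

θ ≈ B/d = (1.496 × 10^8) / (9.387 × 10^15) = 1.5937 × 10^-8 rad.
In arcseconds: 1.5937 × 10^-8 × 206265 = 0.0032872″.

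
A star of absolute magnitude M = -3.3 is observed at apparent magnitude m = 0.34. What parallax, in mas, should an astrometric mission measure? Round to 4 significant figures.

18.71 mas

m − M = 0.34 − (-3.3) = 3.64.
d = 10^((m−M)/5 + 1) = 10^1.728 = 53.456 pc.
p = 1/d = 1/53.456 = 0.018707 arcsec = 18.707 mas.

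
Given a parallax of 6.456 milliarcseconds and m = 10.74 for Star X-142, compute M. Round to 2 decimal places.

d = 1/p = 1/0.006456″ = 154.89 pc.
m − M = 5 log₁₀(154.89) − 5 = 10.9501 − 5 = 5.9501.
M = m − (m − M) = 10.74 − 5.9501 = 4.79.

M = 4.79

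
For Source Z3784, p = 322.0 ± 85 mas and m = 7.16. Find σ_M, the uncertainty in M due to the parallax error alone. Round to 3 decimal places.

M = m − 5 log₁₀ d + 5 = m + 5 log₁₀ p + 5, so ∂M/∂p = 5/(p ln 10).
σ_M = (5/ln 10) · (σ_p/p) = 2.1715 × 85/322.0 = 2.1715 × 0.26398 = 0.57323.

σ_M = 0.573 mag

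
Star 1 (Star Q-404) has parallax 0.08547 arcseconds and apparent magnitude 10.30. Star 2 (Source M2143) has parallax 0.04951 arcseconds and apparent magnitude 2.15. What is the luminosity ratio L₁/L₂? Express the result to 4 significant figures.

L₁/L₂ = 0.0001844

d₁ = 1/p₁ = 1/0.08547″ = 11.7 pc; d₂ = 1/p₂ = 1/0.04951″ = 20.198 pc.
M₁ = m₁ − 5 log₁₀ d₁ + 5 = 10.30 − 5.3409 + 5 = 9.9591.
M₂ = 2.15 − 6.5265 + 5 = 0.6235.
L₁/L₂ = 10^(0.4(M₂ − M₁)) = 10^(0.4 × (-9.3356)) = 10^(-3.73424) = 0.0001844.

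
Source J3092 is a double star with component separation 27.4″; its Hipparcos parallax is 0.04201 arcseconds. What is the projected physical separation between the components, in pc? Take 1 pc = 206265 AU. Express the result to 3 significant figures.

d = 1/p = 1/0.04201″ = 23.804 pc.
At distance d (pc), an angle of θ arcsec spans θ·d AU: s = 27.4 × 23.804 = 652.23 AU.
= 652.23 / 206265 = 0.0031621 pc.

0.00316 pc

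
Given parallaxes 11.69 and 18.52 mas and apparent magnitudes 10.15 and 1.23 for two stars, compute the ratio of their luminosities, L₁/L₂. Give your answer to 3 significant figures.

L₁/L₂ = 0.000679

d₁ = 1/p₁ = 1/0.01169″ = 85.543 pc; d₂ = 1/p₂ = 1/0.01852″ = 53.996 pc.
M₁ = m₁ − 5 log₁₀ d₁ + 5 = 10.15 − 9.6609 + 5 = 5.4891.
M₂ = 1.23 − 8.6618 + 5 = -2.4318.
L₁/L₂ = 10^(0.4(M₂ − M₁)) = 10^(0.4 × (-7.9209)) = 10^(-3.16836) = 0.00067864.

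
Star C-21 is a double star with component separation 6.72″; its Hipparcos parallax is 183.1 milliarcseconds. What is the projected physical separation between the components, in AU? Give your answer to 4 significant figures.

36.70 AU

d = 1/p = 1/0.1831″ = 5.4615 pc.
At distance d (pc), an angle of θ arcsec spans θ·d AU: s = 6.72 × 5.4615 = 36.701 AU.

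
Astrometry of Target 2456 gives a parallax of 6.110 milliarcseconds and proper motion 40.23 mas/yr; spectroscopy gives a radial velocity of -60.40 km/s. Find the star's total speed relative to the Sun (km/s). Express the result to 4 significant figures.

d = 1/p = 1/0.006110″ = 163.67 pc.
μ = 40.23 mas/yr = 0.04023 ″/yr.
v_t = 4.740 μ d = 4.740 × 0.04023 × 163.67 = 31.21 km/s.
v = √(v_r² + v_t²) = √((-60.40)² + 31.21²) = √4622.22 = 67.987 km/s.

67.99 km/s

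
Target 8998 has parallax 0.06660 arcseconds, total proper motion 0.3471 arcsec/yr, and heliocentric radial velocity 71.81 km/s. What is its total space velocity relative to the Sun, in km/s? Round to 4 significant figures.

d = 1/p = 1/0.06660″ = 15.015 pc.
v_t = 4.740 μ d = 4.740 × 0.3471 × 15.015 = 24.703 km/s.
v = √(v_r² + v_t²) = √(71.81² + 24.703²) = √5766.91 = 75.94 km/s.

75.94 km/s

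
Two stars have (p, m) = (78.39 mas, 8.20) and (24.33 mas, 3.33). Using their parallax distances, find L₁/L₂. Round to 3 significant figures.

L₁/L₂ = 0.00109

d₁ = 1/p₁ = 1/0.07839″ = 12.757 pc; d₂ = 1/p₂ = 1/0.02433″ = 41.102 pc.
M₁ = m₁ − 5 log₁₀ d₁ + 5 = 8.20 − 5.5287 + 5 = 7.6713.
M₂ = 3.33 − 8.0693 + 5 = 0.2607.
L₁/L₂ = 10^(0.4(M₂ − M₁)) = 10^(0.4 × (-7.4106)) = 10^(-2.96424) = 0.0010858.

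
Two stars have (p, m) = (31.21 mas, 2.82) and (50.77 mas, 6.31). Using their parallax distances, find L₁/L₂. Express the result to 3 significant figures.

L₁/L₂ = 65.9

d₁ = 1/p₁ = 1/0.03121″ = 32.041 pc; d₂ = 1/p₂ = 1/0.05077″ = 19.697 pc.
M₁ = m₁ − 5 log₁₀ d₁ + 5 = 2.82 − 7.5285 + 5 = 0.2915.
M₂ = 6.31 − 6.4720 + 5 = 4.8380.
L₁/L₂ = 10^(0.4(M₂ − M₁)) = 10^(0.4 × 4.5465) = 10^1.81860 = 65.857.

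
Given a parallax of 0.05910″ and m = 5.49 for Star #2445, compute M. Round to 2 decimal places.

d = 1/p = 1/0.05910″ = 16.92 pc.
m − M = 5 log₁₀(16.92) − 5 = 6.1420 − 5 = 1.1420.
M = m − (m − M) = 5.49 − 1.1420 = 4.35.

M = 4.35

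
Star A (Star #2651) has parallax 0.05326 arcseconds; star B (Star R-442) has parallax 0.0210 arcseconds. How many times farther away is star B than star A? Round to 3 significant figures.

2.54

Since d = 1/p, d_B/d_A = p_A/p_B.
= 0.05326 / 0.0210 = 2.5362.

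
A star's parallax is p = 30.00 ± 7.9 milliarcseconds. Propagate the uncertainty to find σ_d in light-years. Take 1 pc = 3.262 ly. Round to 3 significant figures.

28.6 ly

d = 1/p, so σ_d = σ_p / p².
σ_d = 0.00790 / (0.03000)² = 0.00790 / 0.0009 = 8.7778 pc = 8.7778 × 3.262 ly = 28.633 ly.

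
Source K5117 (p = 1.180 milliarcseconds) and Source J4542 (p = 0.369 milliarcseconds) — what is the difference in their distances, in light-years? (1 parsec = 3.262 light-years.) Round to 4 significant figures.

6076 ly

d_A = 1/0.001180″ = 847.46 pc; d_B = 1/0.0003690″ = 2710 pc.
|d_B − d_A| = |2710 − 847.46| = 1862.5 pc = 1862.5 × 3.262 ly = 6075.5 ly.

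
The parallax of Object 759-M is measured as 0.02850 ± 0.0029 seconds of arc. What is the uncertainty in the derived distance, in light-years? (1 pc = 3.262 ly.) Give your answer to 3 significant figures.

d = 1/p, so σ_d = σ_p / p².
σ_d = 0.00290 / (0.02850)² = 0.00290 / 0.00081225 = 3.5703 pc = 3.5703 × 3.262 ly = 11.646 ly.

11.6 ly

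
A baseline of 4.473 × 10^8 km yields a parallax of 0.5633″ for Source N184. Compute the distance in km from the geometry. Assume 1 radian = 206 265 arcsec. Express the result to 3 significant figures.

1.64 × 10^14 km

θ = 0.5633″ = 0.5633/206265 = 2.7310 × 10^-6 rad.
d = B/θ = (4.473 × 10^8) / (2.7310 × 10^-6) = 1.6379 × 10^14 km.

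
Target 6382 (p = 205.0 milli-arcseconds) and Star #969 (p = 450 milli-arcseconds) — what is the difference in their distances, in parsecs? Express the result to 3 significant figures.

2.66 pc

d_A = 1/0.2050″ = 4.878 pc; d_B = 1/0.4500″ = 2.2222 pc.
|d_B − d_A| = |2.2222 − 4.878| = 2.6558 pc.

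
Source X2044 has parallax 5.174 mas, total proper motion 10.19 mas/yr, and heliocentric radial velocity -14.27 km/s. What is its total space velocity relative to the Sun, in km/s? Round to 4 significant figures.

d = 1/p = 1/0.005174″ = 193.27 pc.
μ = 10.19 mas/yr = 0.01019 ″/yr.
v_t = 4.740 μ d = 4.740 × 0.01019 × 193.27 = 9.3351 km/s.
v = √(v_r² + v_t²) = √((-14.27)² + 9.3351²) = √290.777 = 17.052 km/s.

17.05 km/s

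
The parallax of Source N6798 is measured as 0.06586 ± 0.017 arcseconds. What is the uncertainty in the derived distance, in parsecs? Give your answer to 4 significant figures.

3.919 pc

d = 1/p, so σ_d = σ_p / p².
σ_d = 0.0170 / (0.06586)² = 0.0170 / 0.0043375 = 3.9193 pc.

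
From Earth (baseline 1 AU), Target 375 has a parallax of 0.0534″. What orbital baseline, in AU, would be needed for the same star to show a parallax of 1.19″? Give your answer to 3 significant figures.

Parallax scales linearly with baseline: p ∝ B, so B = p_target / p_Earth × 1 AU.
B = 1.19 / 0.0534 = 22.285 AU.

22.3 AU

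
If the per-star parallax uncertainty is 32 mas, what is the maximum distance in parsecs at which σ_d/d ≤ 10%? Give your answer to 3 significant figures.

σ_d/d = σ_p/p, so the condition is σ_p/p ≤ 0.10, i.e. p ≥ σ_p/0.10.
p_min = 32/0.10 = 320 mas = 0.32 arcsec.
d_max = 1/p_min = 1/0.32 = 3.125 pc.

3.13 pc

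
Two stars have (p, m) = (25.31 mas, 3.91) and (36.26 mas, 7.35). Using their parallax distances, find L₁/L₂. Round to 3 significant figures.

d₁ = 1/p₁ = 1/0.02531″ = 39.51 pc; d₂ = 1/p₂ = 1/0.03626″ = 27.579 pc.
M₁ = m₁ − 5 log₁₀ d₁ + 5 = 3.91 − 7.9835 + 5 = 0.9265.
M₂ = 7.35 − 7.2029 + 5 = 5.1471.
L₁/L₂ = 10^(0.4(M₂ − M₁)) = 10^(0.4 × 4.2206) = 10^1.68824 = 48.78.

L₁/L₂ = 48.8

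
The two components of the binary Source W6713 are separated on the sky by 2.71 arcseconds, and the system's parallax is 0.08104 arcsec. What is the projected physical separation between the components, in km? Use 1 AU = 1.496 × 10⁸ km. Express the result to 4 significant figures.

5.003 × 10^9 km

d = 1/p = 1/0.08104″ = 12.34 pc.
At distance d (pc), an angle of θ arcsec spans θ·d AU: s = 2.71 × 12.34 = 33.441 AU.
= 33.441 × 1.496 × 10⁸ km = 5.0028 × 10^9 km.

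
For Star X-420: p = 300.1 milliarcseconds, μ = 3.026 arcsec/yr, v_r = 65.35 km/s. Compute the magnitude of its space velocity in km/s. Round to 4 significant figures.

80.96 km/s

d = 1/p = 1/0.3001″ = 3.3322 pc.
v_t = 4.740 μ d = 4.740 × 3.026 × 3.3322 = 47.795 km/s.
v = √(v_r² + v_t²) = √(65.35² + 47.795²) = √6554.98 = 80.963 km/s.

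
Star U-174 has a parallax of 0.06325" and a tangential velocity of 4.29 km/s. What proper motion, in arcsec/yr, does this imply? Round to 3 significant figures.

d = 1/p = 1/0.06325″ = 15.81 pc.
μ = v_t / (4.74 d) = 4.29 / (4.74 × 15.81) = 4.29 / 74.939 = 0.057247 ″/yr.

0.0572 arcsec/yr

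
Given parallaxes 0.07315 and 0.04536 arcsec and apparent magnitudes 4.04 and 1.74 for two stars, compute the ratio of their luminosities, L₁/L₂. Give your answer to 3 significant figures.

L₁/L₂ = 0.0462

d₁ = 1/p₁ = 1/0.07315″ = 13.671 pc; d₂ = 1/p₂ = 1/0.04536″ = 22.046 pc.
M₁ = m₁ − 5 log₁₀ d₁ + 5 = 4.04 − 5.6790 + 5 = 3.3610.
M₂ = 1.74 − 6.7166 + 5 = 0.0234.
L₁/L₂ = 10^(0.4(M₂ − M₁)) = 10^(0.4 × (-3.3376)) = 10^(-1.33504) = 0.046234.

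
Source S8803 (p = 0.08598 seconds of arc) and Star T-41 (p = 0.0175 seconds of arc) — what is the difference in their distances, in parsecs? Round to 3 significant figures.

45.5 pc

d_A = 1/0.08598″ = 11.631 pc; d_B = 1/0.01750″ = 57.143 pc.
|d_B − d_A| = |57.143 − 11.631| = 45.512 pc.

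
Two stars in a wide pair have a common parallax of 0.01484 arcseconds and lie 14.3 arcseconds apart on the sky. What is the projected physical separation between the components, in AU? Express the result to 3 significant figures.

964 AU

d = 1/p = 1/0.01484″ = 67.385 pc.
At distance d (pc), an angle of θ arcsec spans θ·d AU: s = 14.3 × 67.385 = 963.61 AU.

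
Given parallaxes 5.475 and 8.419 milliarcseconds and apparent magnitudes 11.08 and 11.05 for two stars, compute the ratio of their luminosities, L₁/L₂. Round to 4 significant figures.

L₁/L₂ = 2.300

d₁ = 1/p₁ = 1/0.005475″ = 182.65 pc; d₂ = 1/p₂ = 1/0.008419″ = 118.78 pc.
M₁ = m₁ − 5 log₁₀ d₁ + 5 = 11.08 − 11.3081 + 5 = 4.7719.
M₂ = 11.05 − 10.3737 + 5 = 5.6763.
L₁/L₂ = 10^(0.4(M₂ − M₁)) = 10^(0.4 × 0.9044) = 10^0.36176 = 2.3002.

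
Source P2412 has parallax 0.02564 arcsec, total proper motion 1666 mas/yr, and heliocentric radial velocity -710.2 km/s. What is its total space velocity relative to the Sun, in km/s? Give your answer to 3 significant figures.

774 km/s

d = 1/p = 1/0.02564″ = 39.002 pc.
μ = 1666 mas/yr = 1.666 ″/yr.
v_t = 4.740 μ d = 4.740 × 1.666 × 39.002 = 307.99 km/s.
v = √(v_r² + v_t²) = √((-710.2)² + 307.99²) = √599242 = 774.11 km/s.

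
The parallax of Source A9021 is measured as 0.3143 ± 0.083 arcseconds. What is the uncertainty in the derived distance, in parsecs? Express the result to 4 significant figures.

d = 1/p, so σ_d = σ_p / p².
σ_d = 0.0830 / (0.3143)² = 0.0830 / 0.098784 = 0.84022 pc.

0.8402 pc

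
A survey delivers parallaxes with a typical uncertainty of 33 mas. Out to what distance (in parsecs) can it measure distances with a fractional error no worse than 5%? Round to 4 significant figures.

σ_d/d = σ_p/p, so the condition is σ_p/p ≤ 0.05, i.e. p ≥ σ_p/0.05.
p_min = 33/0.05 = 660 mas = 0.66 arcsec.
d_max = 1/p_min = 1/0.66 = 1.5152 pc.

1.515 pc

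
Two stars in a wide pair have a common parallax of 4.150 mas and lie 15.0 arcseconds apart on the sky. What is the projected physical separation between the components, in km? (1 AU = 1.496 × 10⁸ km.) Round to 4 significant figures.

5.407 × 10^11 km

d = 1/p = 1/0.004150″ = 240.96 pc.
At distance d (pc), an angle of θ arcsec spans θ·d AU: s = 15.0 × 240.96 = 3614.4 AU.
= 3614.4 × 1.496 × 10⁸ km = 5.4071 × 10^11 km.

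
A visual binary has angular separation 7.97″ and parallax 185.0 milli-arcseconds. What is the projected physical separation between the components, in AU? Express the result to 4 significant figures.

43.08 AU

d = 1/p = 1/0.1850″ = 5.4054 pc.
At distance d (pc), an angle of θ arcsec spans θ·d AU: s = 7.97 × 5.4054 = 43.081 AU.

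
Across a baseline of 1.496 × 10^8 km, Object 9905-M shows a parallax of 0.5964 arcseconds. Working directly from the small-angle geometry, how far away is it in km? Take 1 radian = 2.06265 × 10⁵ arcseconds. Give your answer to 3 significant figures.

θ = 0.5964″ = 0.5964/206265 = 2.8914 × 10^-6 rad.
d = B/θ = (1.496 × 10^8) / (2.8914 × 10^-6) = 5.1740 × 10^13 km.

5.17 × 10^13 km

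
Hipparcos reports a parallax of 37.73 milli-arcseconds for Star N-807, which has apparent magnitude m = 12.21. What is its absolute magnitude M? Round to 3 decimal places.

d = 1/p = 1/0.03773″ = 26.504 pc.
m − M = 5 log₁₀(26.504) − 5 = 7.1166 − 5 = 2.1166.
M = m − (m − M) = 12.21 − 2.1166 = 10.093.

M = 10.093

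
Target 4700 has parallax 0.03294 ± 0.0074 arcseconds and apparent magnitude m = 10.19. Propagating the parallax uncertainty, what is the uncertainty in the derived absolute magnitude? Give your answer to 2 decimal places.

σ_M = 0.49 mag

M = m − 5 log₁₀ d + 5 = m + 5 log₁₀ p + 5, so ∂M/∂p = 5/(p ln 10).
σ_M = (5/ln 10) · (σ_p/p) = 2.1715 × 0.0074/0.03294 = 2.1715 × 0.22465 = 0.48783.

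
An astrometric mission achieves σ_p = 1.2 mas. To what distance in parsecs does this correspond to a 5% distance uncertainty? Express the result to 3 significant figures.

σ_d/d = σ_p/p, so the condition is σ_p/p ≤ 0.05, i.e. p ≥ σ_p/0.05.
p_min = 1.2/0.05 = 24 mas = 0.024 arcsec.
d_max = 1/p_min = 1/0.024 = 41.667 pc.

41.7 pc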